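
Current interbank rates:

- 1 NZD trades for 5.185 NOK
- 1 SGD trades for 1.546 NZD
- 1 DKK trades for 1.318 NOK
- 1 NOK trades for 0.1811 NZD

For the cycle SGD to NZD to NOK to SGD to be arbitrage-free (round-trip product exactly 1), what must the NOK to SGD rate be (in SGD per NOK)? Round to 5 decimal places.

0.12475

Known legs of the cycle: 1.546 × 5.185 = 8.01601
For no arbitrage the full-cycle product must be 1, so the missing rate is 1 / 8.01601 ≈ 0.1247503.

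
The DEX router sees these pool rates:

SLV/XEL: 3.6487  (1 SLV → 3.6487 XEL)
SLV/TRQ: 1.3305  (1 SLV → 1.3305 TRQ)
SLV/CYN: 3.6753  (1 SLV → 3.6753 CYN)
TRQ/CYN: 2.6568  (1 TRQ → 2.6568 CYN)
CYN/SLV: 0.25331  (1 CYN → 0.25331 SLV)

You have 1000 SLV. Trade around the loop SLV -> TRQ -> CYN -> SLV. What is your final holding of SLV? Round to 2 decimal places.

1000 SLV × 1.3305 = 1330.5 TRQ
1330.5 TRQ × 2.6568 = 3534.8724 CYN
3534.8724 CYN × 0.25331 = 895.418527644 SLV

895.42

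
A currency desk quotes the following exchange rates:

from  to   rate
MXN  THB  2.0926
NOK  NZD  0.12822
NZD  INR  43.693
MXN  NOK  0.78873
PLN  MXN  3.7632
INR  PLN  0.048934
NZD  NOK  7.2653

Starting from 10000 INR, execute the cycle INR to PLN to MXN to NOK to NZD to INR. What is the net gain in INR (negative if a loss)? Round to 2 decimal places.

10000 INR × 0.048934 = 489.34 PLN
489.34 PLN × 3.7632 = 1841.484288 MXN
1841.484288 MXN × 0.78873 = 1452.43390247424 NOK
1452.43390247424 NOK × 0.12822 = 186.2310749752470528 NZD
186.2310749752470528 NZD × 43.693 = 8136.9943588934694779904 INR
Net change: 8136.9943588934694779904 − 10000 = -1863.0056411065305220096 INR

-1863.01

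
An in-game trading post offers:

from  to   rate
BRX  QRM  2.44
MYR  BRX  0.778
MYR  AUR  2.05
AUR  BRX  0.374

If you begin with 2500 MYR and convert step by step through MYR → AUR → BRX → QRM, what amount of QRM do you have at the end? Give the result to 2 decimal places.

2500 MYR × 2.05 = 5125 AUR
5125 AUR × 0.374 = 1916.75 BRX
1916.75 BRX × 2.44 = 4676.87 QRM

4676.87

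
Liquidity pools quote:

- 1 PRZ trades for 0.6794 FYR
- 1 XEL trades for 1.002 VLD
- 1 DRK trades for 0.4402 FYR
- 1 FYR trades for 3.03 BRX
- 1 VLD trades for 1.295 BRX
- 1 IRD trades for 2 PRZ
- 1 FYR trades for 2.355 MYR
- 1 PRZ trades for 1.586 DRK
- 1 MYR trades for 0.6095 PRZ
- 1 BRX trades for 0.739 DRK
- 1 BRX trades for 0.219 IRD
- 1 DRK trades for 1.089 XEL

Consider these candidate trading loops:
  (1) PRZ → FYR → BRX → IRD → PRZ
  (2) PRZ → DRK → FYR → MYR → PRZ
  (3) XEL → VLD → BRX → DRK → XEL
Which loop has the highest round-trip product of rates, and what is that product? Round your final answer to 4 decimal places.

(1) 0.6794 × 3.03 × 0.219 × 2 = 0.90166
(2) 1.586 × 0.4402 × 2.355 × 0.6095 = 1.00212
(3) 1.002 × 1.295 × 0.739 × 1.089 = 1.04426
Highest is cycle (3) at 1.0443 (>1, arbitrage).

1.0443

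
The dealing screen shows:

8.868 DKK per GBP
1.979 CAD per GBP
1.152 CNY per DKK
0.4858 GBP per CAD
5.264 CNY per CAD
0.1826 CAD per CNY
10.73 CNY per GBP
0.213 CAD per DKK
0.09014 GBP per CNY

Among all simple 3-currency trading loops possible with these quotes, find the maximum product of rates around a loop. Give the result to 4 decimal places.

0.9518

CAD→GBP→CNY→CAD: 0.4858 × 10.73 × 0.1826 = 0.95183
CAD→CNY→GBP→CAD: 5.264 × 0.09014 × 1.979 = 0.93903
DKK→CNY→GBP→DKK: 1.152 × 0.09014 × 8.868 = 0.92086
DKK→CAD→GBP→DKK: 0.213 × 0.4858 × 8.868 = 0.91762
Maximum is CAD→GBP→CNY→CAD at 0.9518; no arbitrage — every cycle loses value.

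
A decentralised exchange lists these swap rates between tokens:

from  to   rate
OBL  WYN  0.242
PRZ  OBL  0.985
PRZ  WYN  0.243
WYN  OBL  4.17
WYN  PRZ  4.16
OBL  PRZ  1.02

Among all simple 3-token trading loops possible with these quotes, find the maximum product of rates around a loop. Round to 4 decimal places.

1.0336

WYN→OBL→PRZ→WYN: 4.17 × 1.02 × 0.243 = 1.03358
WYN→PRZ→OBL→WYN: 4.16 × 0.985 × 0.242 = 0.99162
Maximum is WYN→OBL→PRZ→WYN at 1.0336; arbitrage exists.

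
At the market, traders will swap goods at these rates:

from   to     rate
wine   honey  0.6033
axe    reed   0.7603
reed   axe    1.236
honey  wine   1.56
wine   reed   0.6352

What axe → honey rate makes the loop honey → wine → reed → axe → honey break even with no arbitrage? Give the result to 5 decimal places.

Known legs of the cycle: 1.56 × 0.6352 × 1.236 = 1.224767232
For no arbitrage the full-cycle product must be 1, so the missing rate is 1 / 1.224767232 ≈ 0.8164817.

0.81648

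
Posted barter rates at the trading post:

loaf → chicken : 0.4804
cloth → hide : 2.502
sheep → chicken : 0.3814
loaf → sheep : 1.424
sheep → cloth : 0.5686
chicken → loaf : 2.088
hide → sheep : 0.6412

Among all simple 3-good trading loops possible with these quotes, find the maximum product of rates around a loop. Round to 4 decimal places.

1.1340

loaf→sheep→chicken→loaf: 1.424 × 0.3814 × 2.088 = 1.13402
hide→sheep→cloth→hide: 0.6412 × 0.5686 × 2.502 = 0.91219
Maximum is loaf→sheep→chicken→loaf at 1.1340; arbitrage exists.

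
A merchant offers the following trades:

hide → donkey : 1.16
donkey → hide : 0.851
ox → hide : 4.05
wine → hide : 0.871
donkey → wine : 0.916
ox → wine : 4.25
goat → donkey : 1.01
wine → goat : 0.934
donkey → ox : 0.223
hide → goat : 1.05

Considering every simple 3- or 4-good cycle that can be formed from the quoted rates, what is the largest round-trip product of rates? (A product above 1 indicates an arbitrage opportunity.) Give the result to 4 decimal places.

1.0477

hide→donkey→ox→hide: 1.16 × 0.223 × 4.05 = 1.04765
goat→donkey→ox→hide→goat: 1.01 × 0.223 × 4.05 × 1.05 = 0.95779
wine→hide→donkey→ox→wine: 0.871 × 1.16 × 0.223 × 4.25 = 0.95757
wine→hide→donkey→wine: 0.871 × 1.16 × 0.916 = 0.92549
goat→donkey→hide→goat: 1.01 × 0.851 × 1.05 = 0.90249
wine→goat→donkey→ox→wine: 0.934 × 1.01 × 0.223 × 4.25 = 0.89405
wine→goat→donkey→wine: 0.934 × 1.01 × 0.916 = 0.86410
wine→hide→goat→donkey→wine: 0.871 × 1.05 × 1.01 × 0.916 = 0.84611
Maximum is hide→donkey→ox→hide at 1.0477; arbitrage exists.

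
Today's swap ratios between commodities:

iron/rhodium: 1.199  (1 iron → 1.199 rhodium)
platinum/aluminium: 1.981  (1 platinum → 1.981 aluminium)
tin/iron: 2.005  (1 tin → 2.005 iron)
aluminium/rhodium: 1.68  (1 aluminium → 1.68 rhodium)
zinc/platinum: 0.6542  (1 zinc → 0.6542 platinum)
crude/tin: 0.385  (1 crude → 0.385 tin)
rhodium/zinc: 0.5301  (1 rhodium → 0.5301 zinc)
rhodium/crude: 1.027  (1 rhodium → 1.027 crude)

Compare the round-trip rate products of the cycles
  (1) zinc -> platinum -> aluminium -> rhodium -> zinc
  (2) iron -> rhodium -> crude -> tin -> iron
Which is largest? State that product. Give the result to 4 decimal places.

1.1541

(1) 0.6542 × 1.981 × 1.68 × 0.5301 = 1.15415
(2) 1.199 × 1.027 × 0.385 × 2.005 = 0.95053
Highest is cycle (1) at 1.1541 (>1, arbitrage).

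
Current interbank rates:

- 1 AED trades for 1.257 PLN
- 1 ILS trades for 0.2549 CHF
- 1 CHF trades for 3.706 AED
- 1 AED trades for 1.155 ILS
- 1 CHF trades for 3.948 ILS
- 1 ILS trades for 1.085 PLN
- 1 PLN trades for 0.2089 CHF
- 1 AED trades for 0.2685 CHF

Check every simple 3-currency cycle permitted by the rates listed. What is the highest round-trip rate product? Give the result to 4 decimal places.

ILS→CHF→AED→ILS: 0.2549 × 3.706 × 1.155 = 1.09108
CHF→AED→PLN→CHF: 3.706 × 1.257 × 0.2089 = 0.97315
ILS→PLN→CHF→ILS: 1.085 × 0.2089 × 3.948 = 0.89484
Maximum is ILS→CHF→AED→ILS at 1.0911; arbitrage exists.

1.0911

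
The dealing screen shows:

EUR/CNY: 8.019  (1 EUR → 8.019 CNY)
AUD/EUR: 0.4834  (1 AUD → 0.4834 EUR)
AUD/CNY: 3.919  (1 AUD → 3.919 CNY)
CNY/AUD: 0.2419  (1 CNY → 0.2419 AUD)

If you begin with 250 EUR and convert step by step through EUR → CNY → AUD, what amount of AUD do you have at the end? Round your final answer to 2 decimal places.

484.95

250 EUR × 8.019 = 2004.75 CNY
2004.75 CNY × 0.2419 = 484.949025 AUD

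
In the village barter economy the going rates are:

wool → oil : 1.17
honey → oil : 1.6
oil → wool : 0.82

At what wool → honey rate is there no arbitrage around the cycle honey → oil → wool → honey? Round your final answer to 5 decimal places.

0.76220

Known legs of the cycle: 1.6 × 0.82 = 1.312
For no arbitrage the full-cycle product must be 1, so the missing rate is 1 / 1.312 ≈ 0.7621951.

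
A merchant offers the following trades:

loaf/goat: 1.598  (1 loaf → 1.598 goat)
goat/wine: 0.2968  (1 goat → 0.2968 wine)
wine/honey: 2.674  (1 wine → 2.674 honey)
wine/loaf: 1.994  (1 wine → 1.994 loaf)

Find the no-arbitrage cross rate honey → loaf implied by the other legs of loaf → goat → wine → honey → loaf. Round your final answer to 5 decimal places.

0.78849

Known legs of the cycle: 1.598 × 0.2968 × 2.674 = 1.2682418336
For no arbitrage the full-cycle product must be 1, so the missing rate is 1 / 1.2682418336 ≈ 0.7884932.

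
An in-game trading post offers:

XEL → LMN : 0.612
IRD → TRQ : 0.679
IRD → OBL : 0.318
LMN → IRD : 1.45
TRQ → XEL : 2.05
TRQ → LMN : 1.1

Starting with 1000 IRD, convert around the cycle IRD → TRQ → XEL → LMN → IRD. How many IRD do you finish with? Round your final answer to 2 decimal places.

1235.22

1000 IRD × 0.679 = 679 TRQ
679 TRQ × 2.05 = 1391.95 XEL
1391.95 XEL × 0.612 = 851.8734 LMN
851.8734 LMN × 1.45 = 1235.21643 IRD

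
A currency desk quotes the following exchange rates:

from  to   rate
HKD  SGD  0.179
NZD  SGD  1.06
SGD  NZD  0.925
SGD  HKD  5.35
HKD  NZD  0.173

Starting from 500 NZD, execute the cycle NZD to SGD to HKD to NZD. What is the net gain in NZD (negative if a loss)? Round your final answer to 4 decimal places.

-9.4585

500 NZD × 1.06 = 530 SGD
530 SGD × 5.35 = 2835.5 HKD
2835.5 HKD × 0.173 = 490.5415 NZD
Net change: 490.5415 − 500 = -9.4585 NZD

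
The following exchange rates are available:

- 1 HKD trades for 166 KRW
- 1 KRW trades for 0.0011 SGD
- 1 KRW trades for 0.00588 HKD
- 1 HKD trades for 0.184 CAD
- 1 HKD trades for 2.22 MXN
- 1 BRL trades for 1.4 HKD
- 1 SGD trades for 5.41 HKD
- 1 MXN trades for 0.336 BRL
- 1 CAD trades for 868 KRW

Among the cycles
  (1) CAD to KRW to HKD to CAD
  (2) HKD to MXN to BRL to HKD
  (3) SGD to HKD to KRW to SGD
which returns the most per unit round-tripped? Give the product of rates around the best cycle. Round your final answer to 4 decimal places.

(1) 868 × 0.00588 × 0.184 = 0.93911
(2) 2.22 × 0.336 × 1.4 = 1.04429
(3) 5.41 × 166 × 0.0011 = 0.98787
Highest is cycle (2) at 1.0443 (>1, arbitrage).

1.0443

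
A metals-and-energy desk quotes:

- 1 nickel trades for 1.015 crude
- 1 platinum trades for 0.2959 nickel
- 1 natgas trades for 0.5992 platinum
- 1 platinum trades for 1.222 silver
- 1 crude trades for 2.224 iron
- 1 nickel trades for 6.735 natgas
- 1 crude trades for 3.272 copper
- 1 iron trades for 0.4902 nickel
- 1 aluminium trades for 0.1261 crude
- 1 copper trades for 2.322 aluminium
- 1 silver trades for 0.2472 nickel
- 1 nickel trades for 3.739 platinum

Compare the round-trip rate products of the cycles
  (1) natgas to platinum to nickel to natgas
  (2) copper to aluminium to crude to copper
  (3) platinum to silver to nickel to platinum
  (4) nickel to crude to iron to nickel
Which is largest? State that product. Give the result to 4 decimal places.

(1) 0.5992 × 0.2959 × 6.735 = 1.19414
(2) 2.322 × 0.1261 × 3.272 = 0.95806
(3) 1.222 × 0.2472 × 3.739 = 1.12947
(4) 1.015 × 2.224 × 0.4902 = 1.10656
Highest is cycle (1) at 1.1941 (>1, arbitrage).

1.1941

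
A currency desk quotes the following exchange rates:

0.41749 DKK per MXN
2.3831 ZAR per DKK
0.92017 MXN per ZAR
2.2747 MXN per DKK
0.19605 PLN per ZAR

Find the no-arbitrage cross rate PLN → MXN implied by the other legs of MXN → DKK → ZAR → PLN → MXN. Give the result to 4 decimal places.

5.1268

Known legs of the cycle: 0.41749 × 2.3831 × 0.19605 = 0.19505414814495
For no arbitrage the full-cycle product must be 1, so the missing rate is 1 / 0.19505414814495 ≈ 5.126782.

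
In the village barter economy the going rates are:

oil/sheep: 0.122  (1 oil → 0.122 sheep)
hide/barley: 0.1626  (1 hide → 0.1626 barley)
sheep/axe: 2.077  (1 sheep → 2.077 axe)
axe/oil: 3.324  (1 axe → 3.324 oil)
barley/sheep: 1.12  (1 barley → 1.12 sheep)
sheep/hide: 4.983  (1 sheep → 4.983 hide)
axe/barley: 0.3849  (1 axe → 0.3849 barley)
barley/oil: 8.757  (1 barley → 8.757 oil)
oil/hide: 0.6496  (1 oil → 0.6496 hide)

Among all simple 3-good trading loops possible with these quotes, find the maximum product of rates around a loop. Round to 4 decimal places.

0.9250

hide→barley→oil→hide: 0.1626 × 8.757 × 0.6496 = 0.92496
sheep→hide→barley→sheep: 4.983 × 0.1626 × 1.12 = 0.90746
sheep→axe→barley→sheep: 2.077 × 0.3849 × 1.12 = 0.89537
sheep→axe→oil→sheep: 2.077 × 3.324 × 0.122 = 0.84228
Maximum is hide→barley→oil→hide at 0.9250; no arbitrage — every cycle loses value.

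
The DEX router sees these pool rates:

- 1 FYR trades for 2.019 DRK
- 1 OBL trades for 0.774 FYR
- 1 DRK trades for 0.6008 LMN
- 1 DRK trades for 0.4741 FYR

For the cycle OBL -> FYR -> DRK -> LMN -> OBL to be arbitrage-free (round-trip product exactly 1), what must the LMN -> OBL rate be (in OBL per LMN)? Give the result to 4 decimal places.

Known legs of the cycle: 0.774 × 2.019 × 0.6008 = 0.9388737648
For no arbitrage the full-cycle product must be 1, so the missing rate is 1 / 0.9388737648 ≈ 1.065106.

1.0651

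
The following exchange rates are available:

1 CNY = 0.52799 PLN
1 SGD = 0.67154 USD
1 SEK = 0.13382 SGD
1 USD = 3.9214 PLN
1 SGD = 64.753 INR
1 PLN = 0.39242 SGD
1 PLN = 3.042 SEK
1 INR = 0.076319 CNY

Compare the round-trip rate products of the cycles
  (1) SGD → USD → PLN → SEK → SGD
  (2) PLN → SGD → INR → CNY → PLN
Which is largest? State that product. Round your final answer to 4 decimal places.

1.0720

(1) 0.67154 × 3.9214 × 3.042 × 0.13382 = 1.07200
(2) 0.39242 × 64.753 × 0.076319 × 0.52799 = 1.02393
Highest is cycle (1) at 1.0720 (>1, arbitrage).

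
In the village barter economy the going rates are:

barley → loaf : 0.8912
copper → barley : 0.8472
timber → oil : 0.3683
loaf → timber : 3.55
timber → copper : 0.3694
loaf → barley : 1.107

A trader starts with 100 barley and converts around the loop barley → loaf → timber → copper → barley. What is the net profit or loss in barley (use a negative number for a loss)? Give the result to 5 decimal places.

-0.98833

100 barley × 0.8912 = 89.12 loaf
89.12 loaf × 3.55 = 316.376 timber
316.376 timber × 0.3694 = 116.8692944 copper
116.8692944 copper × 0.8472 = 99.01166621568 barley
Net change: 99.01166621568 − 100 = -0.98833378432 barley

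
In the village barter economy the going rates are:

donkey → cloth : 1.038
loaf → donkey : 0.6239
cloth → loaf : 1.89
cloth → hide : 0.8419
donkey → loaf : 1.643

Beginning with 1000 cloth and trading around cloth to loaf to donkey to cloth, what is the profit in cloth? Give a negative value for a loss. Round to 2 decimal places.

223.98

1000 cloth × 1.89 = 1890 loaf
1890 loaf × 0.6239 = 1179.171 donkey
1179.171 donkey × 1.038 = 1223.979498 cloth
Net change: 1223.979498 − 1000 = 223.979498 cloth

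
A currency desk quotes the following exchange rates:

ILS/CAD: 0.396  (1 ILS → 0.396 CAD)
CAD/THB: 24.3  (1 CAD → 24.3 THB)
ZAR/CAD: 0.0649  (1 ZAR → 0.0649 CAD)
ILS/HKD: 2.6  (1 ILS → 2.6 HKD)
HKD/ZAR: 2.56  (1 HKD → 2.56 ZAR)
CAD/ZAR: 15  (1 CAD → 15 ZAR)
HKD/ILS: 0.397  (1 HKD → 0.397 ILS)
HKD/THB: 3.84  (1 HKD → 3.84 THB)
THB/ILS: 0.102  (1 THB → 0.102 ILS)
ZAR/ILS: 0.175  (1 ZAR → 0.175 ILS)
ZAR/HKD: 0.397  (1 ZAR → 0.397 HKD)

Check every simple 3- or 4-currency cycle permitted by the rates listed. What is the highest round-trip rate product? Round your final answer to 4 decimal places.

ZAR→ILS→HKD→ZAR: 0.175 × 2.6 × 2.56 = 1.16480
CAD→ZAR→ILS→CAD: 15 × 0.175 × 0.396 = 1.03950
THB→ILS→HKD→THB: 0.102 × 2.6 × 3.84 = 1.01837
CAD→THB→ILS→CAD: 24.3 × 0.102 × 0.396 = 0.98153
CAD→ZAR→HKD→ILS→CAD: 15 × 0.397 × 0.397 × 0.396 = 0.93620
Maximum is ZAR→ILS→HKD→ZAR at 1.1648; arbitrage exists.

1.1648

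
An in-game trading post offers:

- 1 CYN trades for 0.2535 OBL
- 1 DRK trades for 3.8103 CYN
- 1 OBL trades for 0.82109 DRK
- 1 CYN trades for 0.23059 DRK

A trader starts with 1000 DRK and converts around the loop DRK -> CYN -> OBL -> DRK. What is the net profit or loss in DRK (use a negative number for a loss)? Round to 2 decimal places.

-206.90

1000 DRK × 3.8103 = 3810.3 CYN
3810.3 CYN × 0.2535 = 965.91105 OBL
965.91105 OBL × 0.82109 = 793.0999040445 DRK
Net change: 793.0999040445 − 1000 = -206.9000959555 DRK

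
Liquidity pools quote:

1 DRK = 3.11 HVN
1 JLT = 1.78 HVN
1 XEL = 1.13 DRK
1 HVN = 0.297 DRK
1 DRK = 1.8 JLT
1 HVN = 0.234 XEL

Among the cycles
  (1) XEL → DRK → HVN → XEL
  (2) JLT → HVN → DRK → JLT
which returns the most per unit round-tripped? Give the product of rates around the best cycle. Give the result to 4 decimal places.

0.9516

(1) 1.13 × 3.11 × 0.234 = 0.82235
(2) 1.78 × 0.297 × 1.8 = 0.95159
Highest is cycle (2) at 0.9516 (≤1, no arbitrage).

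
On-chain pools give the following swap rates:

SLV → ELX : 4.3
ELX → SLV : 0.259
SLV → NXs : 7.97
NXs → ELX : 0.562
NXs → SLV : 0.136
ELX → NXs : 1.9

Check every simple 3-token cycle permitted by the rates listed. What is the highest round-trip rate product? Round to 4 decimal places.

SLV→NXs→ELX→SLV: 7.97 × 0.562 × 0.259 = 1.16010
SLV→ELX→NXs→SLV: 4.3 × 1.9 × 0.136 = 1.11112
Maximum is SLV→NXs→ELX→SLV at 1.1601; arbitrage exists.

1.1601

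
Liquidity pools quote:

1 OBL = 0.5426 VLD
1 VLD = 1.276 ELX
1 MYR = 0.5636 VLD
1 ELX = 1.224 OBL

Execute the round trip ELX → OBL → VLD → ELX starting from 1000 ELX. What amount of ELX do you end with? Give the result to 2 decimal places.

1000 ELX × 1.224 = 1224 OBL
1224 OBL × 0.5426 = 664.1424 VLD
664.1424 VLD × 1.276 = 847.4457024 ELX

847.45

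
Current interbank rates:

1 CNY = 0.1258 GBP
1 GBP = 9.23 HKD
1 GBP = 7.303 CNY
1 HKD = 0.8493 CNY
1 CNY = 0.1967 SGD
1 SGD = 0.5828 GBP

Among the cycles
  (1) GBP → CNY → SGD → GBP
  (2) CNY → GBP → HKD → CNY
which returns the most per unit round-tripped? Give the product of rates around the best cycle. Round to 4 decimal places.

(1) 7.303 × 0.1967 × 0.5828 = 0.83719
(2) 0.1258 × 9.23 × 0.8493 = 0.98615
Highest is cycle (2) at 0.9862 (≤1, no arbitrage).

0.9862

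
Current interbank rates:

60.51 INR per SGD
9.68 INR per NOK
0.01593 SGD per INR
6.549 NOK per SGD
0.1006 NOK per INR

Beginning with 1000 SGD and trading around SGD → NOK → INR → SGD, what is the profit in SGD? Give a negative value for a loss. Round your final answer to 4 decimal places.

9.8715

1000 SGD × 6.549 = 6549 NOK
6549 NOK × 9.68 = 63394.32 INR
63394.32 INR × 0.01593 = 1009.8715176 SGD
Net change: 1009.8715176 − 1000 = 9.8715176 SGD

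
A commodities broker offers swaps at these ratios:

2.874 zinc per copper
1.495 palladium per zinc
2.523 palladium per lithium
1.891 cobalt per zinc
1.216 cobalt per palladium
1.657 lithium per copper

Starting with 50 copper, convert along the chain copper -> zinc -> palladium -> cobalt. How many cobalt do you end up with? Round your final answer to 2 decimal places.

50 copper × 2.874 = 143.7 zinc
143.7 zinc × 1.495 = 214.8315 palladium
214.8315 palladium × 1.216 = 261.235104 cobalt

261.24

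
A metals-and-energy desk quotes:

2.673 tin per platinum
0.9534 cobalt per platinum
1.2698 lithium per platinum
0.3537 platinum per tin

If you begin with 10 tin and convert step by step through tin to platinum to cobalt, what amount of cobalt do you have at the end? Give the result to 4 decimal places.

3.3722

10 tin × 0.3537 = 3.537 platinum
3.537 platinum × 0.9534 = 3.3721758 cobalt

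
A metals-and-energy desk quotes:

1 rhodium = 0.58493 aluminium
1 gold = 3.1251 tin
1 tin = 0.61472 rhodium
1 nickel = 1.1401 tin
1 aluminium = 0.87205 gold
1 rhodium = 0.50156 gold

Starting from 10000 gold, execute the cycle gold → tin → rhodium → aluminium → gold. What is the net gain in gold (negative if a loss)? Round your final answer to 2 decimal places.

-200.89

10000 gold × 3.1251 = 31251 tin
31251 tin × 0.61472 = 19210.61472 rhodium
19210.61472 rhodium × 0.58493 = 11236.8648681696 aluminium
11236.8648681696 aluminium × 0.87205 = 9799.10800828729968 gold
Net change: 9799.10800828729968 − 10000 = -200.89199171270032 gold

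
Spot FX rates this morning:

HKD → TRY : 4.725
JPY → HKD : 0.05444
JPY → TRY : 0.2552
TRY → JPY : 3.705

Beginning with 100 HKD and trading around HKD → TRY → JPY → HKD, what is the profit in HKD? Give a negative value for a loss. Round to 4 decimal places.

-4.6967

100 HKD × 4.725 = 472.5 TRY
472.5 TRY × 3.705 = 1750.6125 JPY
1750.6125 JPY × 0.05444 = 95.3033445 HKD
Net change: 95.3033445 − 100 = -4.6966555 HKD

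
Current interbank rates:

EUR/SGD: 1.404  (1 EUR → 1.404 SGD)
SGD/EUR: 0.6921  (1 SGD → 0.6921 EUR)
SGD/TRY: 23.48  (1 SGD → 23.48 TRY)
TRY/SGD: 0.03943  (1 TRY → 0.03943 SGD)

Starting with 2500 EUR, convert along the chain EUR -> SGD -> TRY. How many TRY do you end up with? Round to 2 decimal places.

82414.80

2500 EUR × 1.404 = 3510 SGD
3510 SGD × 23.48 = 82414.8 TRY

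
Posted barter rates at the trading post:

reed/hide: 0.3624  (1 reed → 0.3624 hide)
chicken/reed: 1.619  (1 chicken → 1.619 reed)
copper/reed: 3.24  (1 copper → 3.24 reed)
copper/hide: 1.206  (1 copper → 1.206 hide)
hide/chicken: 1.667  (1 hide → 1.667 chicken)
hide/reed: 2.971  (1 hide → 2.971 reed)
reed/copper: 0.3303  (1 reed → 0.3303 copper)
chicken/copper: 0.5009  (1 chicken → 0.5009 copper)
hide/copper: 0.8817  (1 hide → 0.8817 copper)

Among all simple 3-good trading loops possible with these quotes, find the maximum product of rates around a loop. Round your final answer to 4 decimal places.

1.1835

reed→copper→hide→reed: 0.3303 × 1.206 × 2.971 = 1.18347
reed→hide→copper→reed: 0.3624 × 0.8817 × 3.24 = 1.03527
copper→hide→chicken→copper: 1.206 × 1.667 × 0.5009 = 1.00701
reed→hide→chicken→reed: 0.3624 × 1.667 × 1.619 = 0.97807
Maximum is reed→copper→hide→reed at 1.1835; arbitrage exists.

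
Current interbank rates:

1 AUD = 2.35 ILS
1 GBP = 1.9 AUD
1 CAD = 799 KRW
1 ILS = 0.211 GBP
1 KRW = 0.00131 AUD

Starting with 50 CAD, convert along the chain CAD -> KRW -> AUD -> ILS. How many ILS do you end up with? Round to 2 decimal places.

50 CAD × 799 = 39950 KRW
39950 KRW × 0.00131 = 52.3345 AUD
52.3345 AUD × 2.35 = 122.986075 ILS

122.99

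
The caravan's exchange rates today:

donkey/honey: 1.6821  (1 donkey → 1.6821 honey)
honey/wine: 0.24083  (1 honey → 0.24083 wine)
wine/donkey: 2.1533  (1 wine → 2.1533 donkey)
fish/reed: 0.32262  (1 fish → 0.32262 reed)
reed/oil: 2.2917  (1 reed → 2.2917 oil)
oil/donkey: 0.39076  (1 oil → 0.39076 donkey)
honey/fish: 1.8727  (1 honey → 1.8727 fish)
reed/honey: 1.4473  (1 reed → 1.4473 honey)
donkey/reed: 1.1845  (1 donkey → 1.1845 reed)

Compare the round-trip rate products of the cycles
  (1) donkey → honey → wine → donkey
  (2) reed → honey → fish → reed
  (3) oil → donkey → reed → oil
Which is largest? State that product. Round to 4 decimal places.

(1) 1.6821 × 0.24083 × 2.1533 = 0.87230
(2) 1.4473 × 1.8727 × 0.32262 = 0.87442
(3) 0.39076 × 1.1845 × 2.2917 = 1.06073
Highest is cycle (3) at 1.0607 (>1, arbitrage).

1.0607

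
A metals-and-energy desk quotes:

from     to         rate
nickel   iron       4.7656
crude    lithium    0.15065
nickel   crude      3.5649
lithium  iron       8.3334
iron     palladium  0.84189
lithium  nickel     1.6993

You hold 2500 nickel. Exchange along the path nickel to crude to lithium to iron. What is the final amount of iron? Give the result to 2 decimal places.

11188.68

2500 nickel × 3.5649 = 8912.25 crude
8912.25 crude × 0.15065 = 1342.6304625 lithium
1342.6304625 lithium × 8.3334 = 11188.6766961975 iron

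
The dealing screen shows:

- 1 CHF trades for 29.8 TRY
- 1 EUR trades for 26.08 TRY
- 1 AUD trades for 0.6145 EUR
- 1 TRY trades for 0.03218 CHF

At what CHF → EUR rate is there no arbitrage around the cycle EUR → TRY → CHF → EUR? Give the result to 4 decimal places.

1.1915

Known legs of the cycle: 26.08 × 0.03218 = 0.8392544
For no arbitrage the full-cycle product must be 1, so the missing rate is 1 / 0.8392544 ≈ 1.191534.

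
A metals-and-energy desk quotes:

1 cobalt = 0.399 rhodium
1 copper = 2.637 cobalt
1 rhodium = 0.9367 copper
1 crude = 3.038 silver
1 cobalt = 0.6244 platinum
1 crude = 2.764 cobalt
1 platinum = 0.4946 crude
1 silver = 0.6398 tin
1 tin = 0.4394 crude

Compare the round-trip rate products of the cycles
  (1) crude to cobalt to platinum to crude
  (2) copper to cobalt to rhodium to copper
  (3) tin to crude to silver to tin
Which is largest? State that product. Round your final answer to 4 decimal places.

(1) 2.764 × 0.6244 × 0.4946 = 0.85360
(2) 2.637 × 0.399 × 0.9367 = 0.98556
(3) 0.4394 × 3.038 × 0.6398 = 0.85407
Highest is cycle (2) at 0.9856 (≤1, no arbitrage).

0.9856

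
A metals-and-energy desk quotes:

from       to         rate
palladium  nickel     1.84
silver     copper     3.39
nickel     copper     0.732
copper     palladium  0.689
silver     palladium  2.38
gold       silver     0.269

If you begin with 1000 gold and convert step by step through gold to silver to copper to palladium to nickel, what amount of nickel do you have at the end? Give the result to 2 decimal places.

1000 gold × 0.269 = 269 silver
269 silver × 3.39 = 911.91 copper
911.91 copper × 0.689 = 628.30599 palladium
628.30599 palladium × 1.84 = 1156.0830216 nickel

1156.08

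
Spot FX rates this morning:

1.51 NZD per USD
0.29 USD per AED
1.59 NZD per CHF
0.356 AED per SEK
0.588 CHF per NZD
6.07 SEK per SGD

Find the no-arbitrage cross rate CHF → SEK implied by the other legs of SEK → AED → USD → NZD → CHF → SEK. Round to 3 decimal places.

Known legs of the cycle: 0.356 × 0.29 × 1.51 × 0.588 = 0.0916647312
For no arbitrage the full-cycle product must be 1, so the missing rate is 1 / 0.0916647312 ≈ 10.90932.

10.909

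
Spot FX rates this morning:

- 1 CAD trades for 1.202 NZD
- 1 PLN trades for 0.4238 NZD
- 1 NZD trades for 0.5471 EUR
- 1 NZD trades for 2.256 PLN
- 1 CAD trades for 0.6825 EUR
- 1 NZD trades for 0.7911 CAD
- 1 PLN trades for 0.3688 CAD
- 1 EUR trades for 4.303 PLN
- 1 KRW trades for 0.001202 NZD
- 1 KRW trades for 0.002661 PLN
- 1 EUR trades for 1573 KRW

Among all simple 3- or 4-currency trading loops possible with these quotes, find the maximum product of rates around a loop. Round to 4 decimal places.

CAD→EUR→PLN→CAD: 0.6825 × 4.303 × 0.3688 = 1.08309
CAD→EUR→KRW→PLN→CAD: 0.6825 × 1573 × 0.002661 × 0.3688 = 1.05358
CAD→NZD→EUR→PLN→CAD: 1.202 × 0.5471 × 4.303 × 0.3688 = 1.04360
KRW→NZD→EUR→KRW: 0.001202 × 0.5471 × 1573 = 1.03443
CAD→EUR→KRW→NZD→CAD: 0.6825 × 1573 × 0.001202 × 0.7911 = 1.02086
CAD→NZD→PLN→CAD: 1.202 × 2.256 × 0.3688 = 1.00008
NZD→EUR→PLN→NZD: 0.5471 × 4.303 × 0.4238 = 0.99770
CAD→EUR→PLN→NZD→CAD: 0.6825 × 4.303 × 0.4238 × 0.7911 = 0.98461
KRW→PLN→NZD→EUR→KRW: 0.002661 × 0.4238 × 0.5471 × 1573 = 0.97051
Maximum is CAD→EUR→PLN→CAD at 1.0831; arbitrage exists.

1.0831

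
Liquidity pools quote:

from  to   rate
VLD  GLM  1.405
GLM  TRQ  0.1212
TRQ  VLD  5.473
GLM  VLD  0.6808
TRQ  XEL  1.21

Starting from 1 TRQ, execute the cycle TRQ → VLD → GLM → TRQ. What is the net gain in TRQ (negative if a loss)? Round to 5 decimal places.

-0.06802

1 TRQ × 5.473 = 5.473 VLD
5.473 VLD × 1.405 = 7.689565 GLM
7.689565 GLM × 0.1212 = 0.931975278 TRQ
Net change: 0.931975278 − 1 = -0.068024722 TRQ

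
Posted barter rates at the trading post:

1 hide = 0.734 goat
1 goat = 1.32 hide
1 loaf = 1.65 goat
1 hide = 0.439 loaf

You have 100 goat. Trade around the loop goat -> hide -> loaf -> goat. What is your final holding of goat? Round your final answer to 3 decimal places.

95.614

100 goat × 1.32 = 132 hide
132 hide × 0.439 = 57.948 loaf
57.948 loaf × 1.65 = 95.6142 goat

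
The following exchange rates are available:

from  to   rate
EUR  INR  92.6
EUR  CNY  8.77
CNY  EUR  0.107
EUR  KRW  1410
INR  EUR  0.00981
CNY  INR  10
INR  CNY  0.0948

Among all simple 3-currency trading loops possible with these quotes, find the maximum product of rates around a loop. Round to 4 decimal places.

0.9393

EUR→INR→CNY→EUR: 92.6 × 0.0948 × 0.107 = 0.93930
EUR→CNY→INR→EUR: 8.77 × 10 × 0.00981 = 0.86034
Maximum is EUR→INR→CNY→EUR at 0.9393; no arbitrage — every cycle loses value.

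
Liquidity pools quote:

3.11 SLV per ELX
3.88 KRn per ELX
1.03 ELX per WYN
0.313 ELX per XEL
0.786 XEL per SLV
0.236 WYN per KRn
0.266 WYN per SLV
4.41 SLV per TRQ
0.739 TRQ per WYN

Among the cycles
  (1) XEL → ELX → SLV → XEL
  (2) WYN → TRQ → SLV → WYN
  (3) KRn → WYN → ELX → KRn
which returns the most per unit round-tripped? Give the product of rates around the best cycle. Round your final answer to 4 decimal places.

(1) 0.313 × 3.11 × 0.786 = 0.76512
(2) 0.739 × 4.41 × 0.266 = 0.86689
(3) 0.236 × 1.03 × 3.88 = 0.94315
Highest is cycle (3) at 0.9432 (≤1, no arbitrage).

0.9432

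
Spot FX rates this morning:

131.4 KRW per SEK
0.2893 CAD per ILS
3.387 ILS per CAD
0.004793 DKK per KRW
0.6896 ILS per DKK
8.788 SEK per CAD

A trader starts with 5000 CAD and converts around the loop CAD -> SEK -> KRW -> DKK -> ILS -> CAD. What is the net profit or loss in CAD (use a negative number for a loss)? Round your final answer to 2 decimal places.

520.88

5000 CAD × 8.788 = 43940 SEK
43940 SEK × 131.4 = 5773716 KRW
5773716 KRW × 0.004793 = 27673.420788 DKK
27673.420788 DKK × 0.6896 = 19083.5909754048 ILS
19083.5909754048 ILS × 0.2893 = 5520.88286918460864 CAD
Net change: 5520.88286918460864 − 5000 = 520.88286918460864 CAD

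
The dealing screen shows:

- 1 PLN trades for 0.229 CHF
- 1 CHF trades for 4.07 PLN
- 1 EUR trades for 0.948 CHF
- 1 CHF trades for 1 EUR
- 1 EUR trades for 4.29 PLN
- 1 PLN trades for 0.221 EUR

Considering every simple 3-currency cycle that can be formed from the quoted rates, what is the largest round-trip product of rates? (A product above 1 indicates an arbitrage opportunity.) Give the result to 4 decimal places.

PLN→CHF→EUR→PLN: 0.229 × 1 × 4.29 = 0.98241
PLN→EUR→CHF→PLN: 0.221 × 0.948 × 4.07 = 0.85270
Maximum is PLN→CHF→EUR→PLN at 0.9824; no arbitrage — every cycle loses value.

0.9824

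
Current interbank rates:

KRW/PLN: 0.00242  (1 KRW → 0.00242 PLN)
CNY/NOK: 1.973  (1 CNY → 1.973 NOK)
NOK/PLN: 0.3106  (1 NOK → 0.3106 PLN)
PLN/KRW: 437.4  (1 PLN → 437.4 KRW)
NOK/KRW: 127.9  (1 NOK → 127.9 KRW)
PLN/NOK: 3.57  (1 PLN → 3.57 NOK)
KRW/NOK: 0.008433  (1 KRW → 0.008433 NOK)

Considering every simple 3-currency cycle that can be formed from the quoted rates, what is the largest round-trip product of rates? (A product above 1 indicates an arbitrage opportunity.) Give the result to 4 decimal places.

KRW→NOK→PLN→KRW: 0.008433 × 0.3106 × 437.4 = 1.14568
KRW→PLN→NOK→KRW: 0.00242 × 3.57 × 127.9 = 1.10498
Maximum is KRW→NOK→PLN→KRW at 1.1457; arbitrage exists.

1.1457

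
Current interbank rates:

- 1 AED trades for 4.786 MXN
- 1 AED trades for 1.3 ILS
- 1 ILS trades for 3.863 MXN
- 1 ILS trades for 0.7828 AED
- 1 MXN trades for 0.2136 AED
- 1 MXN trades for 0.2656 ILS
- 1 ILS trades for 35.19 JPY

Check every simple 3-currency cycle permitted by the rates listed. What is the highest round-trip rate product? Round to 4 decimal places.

ILS→MXN→AED→ILS: 3.863 × 0.2136 × 1.3 = 1.07268
ILS→AED→MXN→ILS: 0.7828 × 4.786 × 0.2656 = 0.99507
Maximum is ILS→MXN→AED→ILS at 1.0727; arbitrage exists.

1.0727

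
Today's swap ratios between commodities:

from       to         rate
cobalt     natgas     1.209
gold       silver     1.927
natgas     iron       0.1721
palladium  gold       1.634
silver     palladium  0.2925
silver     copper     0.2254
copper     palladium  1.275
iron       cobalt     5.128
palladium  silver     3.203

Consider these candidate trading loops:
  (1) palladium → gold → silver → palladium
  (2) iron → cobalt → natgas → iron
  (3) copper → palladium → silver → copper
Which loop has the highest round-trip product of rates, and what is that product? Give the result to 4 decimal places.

1.0670

(1) 1.634 × 1.927 × 0.2925 = 0.92100
(2) 5.128 × 1.209 × 0.1721 = 1.06698
(3) 1.275 × 3.203 × 0.2254 = 0.92049
Highest is cycle (2) at 1.0670 (>1, arbitrage).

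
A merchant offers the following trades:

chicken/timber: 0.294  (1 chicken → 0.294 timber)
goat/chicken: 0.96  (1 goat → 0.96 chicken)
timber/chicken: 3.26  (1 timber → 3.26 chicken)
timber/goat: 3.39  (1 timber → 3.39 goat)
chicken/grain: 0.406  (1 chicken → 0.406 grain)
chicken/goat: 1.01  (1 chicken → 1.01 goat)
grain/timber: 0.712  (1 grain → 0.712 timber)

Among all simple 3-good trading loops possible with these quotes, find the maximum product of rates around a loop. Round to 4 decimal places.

chicken→timber→goat→chicken: 0.294 × 3.39 × 0.96 = 0.95679
chicken→grain→timber→chicken: 0.406 × 0.712 × 3.26 = 0.94237
Maximum is chicken→timber→goat→chicken at 0.9568; no arbitrage — every cycle loses value.

0.9568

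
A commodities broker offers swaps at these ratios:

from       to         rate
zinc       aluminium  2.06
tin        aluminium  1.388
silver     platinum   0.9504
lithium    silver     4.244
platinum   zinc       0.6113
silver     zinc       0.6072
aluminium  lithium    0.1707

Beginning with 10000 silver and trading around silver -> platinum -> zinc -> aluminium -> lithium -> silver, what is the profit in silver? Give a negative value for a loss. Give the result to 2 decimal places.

10000 silver × 0.9504 = 9504 platinum
9504 platinum × 0.6113 = 5809.7952 zinc
5809.7952 zinc × 2.06 = 11968.178112 aluminium
11968.178112 aluminium × 0.1707 = 2042.9680037184 lithium
2042.9680037184 lithium × 4.244 = 8670.3562077808896 silver
Net change: 8670.3562077808896 − 10000 = -1329.6437922191104 silver

-1329.64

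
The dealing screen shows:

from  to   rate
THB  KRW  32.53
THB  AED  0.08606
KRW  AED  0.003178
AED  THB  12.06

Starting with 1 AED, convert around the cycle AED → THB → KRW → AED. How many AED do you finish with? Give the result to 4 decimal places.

1.2468

1 AED × 12.06 = 12.06 THB
12.06 THB × 32.53 = 392.3118 KRW
392.3118 KRW × 0.003178 = 1.2467669004 AED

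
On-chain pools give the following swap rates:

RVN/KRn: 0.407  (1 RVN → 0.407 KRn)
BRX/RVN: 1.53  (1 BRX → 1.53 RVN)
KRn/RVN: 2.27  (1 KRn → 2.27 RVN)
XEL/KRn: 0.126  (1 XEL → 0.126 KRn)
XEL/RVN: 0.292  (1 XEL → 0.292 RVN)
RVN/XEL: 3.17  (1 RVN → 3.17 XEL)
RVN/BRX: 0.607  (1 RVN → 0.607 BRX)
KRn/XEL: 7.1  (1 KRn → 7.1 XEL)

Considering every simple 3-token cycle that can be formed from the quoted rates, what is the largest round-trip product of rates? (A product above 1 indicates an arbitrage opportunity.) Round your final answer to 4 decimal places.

0.9067

KRn→RVN→XEL→KRn: 2.27 × 3.17 × 0.126 = 0.90668
KRn→XEL→RVN→KRn: 7.1 × 0.292 × 0.407 = 0.84379
Maximum is KRn→RVN→XEL→KRn at 0.9067; no arbitrage — every cycle loses value.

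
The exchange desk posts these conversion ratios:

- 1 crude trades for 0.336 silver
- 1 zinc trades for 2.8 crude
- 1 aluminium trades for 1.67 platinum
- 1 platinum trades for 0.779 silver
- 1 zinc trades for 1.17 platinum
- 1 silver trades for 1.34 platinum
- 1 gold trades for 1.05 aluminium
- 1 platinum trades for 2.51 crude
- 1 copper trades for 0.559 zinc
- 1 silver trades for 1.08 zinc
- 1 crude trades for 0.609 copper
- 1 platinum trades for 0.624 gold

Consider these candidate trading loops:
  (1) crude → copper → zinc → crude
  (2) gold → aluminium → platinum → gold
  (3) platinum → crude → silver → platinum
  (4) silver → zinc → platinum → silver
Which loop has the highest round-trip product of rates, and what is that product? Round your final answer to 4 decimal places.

(1) 0.609 × 0.559 × 2.8 = 0.95321
(2) 1.05 × 1.67 × 0.624 = 1.09418
(3) 2.51 × 0.336 × 1.34 = 1.13010
(4) 1.08 × 1.17 × 0.779 = 0.98434
Highest is cycle (3) at 1.1301 (>1, arbitrage).

1.1301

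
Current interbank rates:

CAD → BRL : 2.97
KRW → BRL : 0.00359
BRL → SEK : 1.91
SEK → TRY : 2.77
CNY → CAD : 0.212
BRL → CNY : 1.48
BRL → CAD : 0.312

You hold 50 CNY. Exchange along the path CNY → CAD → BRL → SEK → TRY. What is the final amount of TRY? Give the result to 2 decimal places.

166.56

50 CNY × 0.212 = 10.6 CAD
10.6 CAD × 2.97 = 31.482 BRL
31.482 BRL × 1.91 = 60.13062 SEK
60.13062 SEK × 2.77 = 166.5618174 TRY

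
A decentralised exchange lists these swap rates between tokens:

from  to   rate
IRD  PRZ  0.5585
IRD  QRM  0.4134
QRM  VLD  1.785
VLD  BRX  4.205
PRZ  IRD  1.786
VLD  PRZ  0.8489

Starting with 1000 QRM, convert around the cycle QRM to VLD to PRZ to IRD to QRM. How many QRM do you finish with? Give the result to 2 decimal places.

1118.79

1000 QRM × 1.785 = 1785 VLD
1785 VLD × 0.8489 = 1515.2865 PRZ
1515.2865 PRZ × 1.786 = 2706.301689 IRD
2706.301689 IRD × 0.4134 = 1118.7851182326 QRM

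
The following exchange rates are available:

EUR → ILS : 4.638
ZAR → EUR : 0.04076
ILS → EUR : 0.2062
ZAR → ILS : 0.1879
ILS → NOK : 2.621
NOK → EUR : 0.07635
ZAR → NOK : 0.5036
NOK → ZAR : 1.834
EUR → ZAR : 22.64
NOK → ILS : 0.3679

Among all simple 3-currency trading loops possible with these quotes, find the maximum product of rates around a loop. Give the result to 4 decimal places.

0.9281

NOK→EUR→ILS→NOK: 0.07635 × 4.638 × 2.621 = 0.92813
ZAR→ILS→NOK→ZAR: 0.1879 × 2.621 × 1.834 = 0.90322
ZAR→ILS→EUR→ZAR: 0.1879 × 0.2062 × 22.64 = 0.87719
ZAR→NOK→EUR→ZAR: 0.5036 × 0.07635 × 22.64 = 0.87050
Maximum is NOK→EUR→ILS→NOK at 0.9281; no arbitrage — every cycle loses value.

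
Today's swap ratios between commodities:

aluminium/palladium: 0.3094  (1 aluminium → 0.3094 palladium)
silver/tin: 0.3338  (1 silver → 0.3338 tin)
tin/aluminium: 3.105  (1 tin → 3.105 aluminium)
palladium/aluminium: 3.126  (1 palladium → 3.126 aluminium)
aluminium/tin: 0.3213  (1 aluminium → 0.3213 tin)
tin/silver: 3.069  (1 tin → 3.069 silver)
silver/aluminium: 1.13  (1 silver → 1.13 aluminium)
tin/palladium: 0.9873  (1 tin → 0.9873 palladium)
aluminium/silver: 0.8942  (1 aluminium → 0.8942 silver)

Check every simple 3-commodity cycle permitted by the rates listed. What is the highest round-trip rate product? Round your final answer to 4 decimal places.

1.1143

tin→silver→aluminium→tin: 3.069 × 1.13 × 0.3213 = 1.11426
tin→palladium→aluminium→tin: 0.9873 × 3.126 × 0.3213 = 0.99163
tin→aluminium→silver→tin: 3.105 × 0.8942 × 0.3338 = 0.92679
Maximum is tin→silver→aluminium→tin at 1.1143; arbitrage exists.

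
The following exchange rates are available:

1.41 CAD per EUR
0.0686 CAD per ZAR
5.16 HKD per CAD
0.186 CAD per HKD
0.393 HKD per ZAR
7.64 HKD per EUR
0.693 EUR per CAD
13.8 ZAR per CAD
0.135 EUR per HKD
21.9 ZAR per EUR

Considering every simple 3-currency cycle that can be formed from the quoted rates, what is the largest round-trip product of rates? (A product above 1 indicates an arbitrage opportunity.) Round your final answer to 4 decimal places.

1.1619

HKD→EUR→ZAR→HKD: 0.135 × 21.9 × 0.393 = 1.16190
CAD→EUR→ZAR→CAD: 0.693 × 21.9 × 0.0686 = 1.04112
CAD→ZAR→HKD→CAD: 13.8 × 0.393 × 0.186 = 1.00875
CAD→EUR→HKD→CAD: 0.693 × 7.64 × 0.186 = 0.98478
CAD→HKD→EUR→CAD: 5.16 × 0.135 × 1.41 = 0.98221
Maximum is HKD→EUR→ZAR→HKD at 1.1619; arbitrage exists.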